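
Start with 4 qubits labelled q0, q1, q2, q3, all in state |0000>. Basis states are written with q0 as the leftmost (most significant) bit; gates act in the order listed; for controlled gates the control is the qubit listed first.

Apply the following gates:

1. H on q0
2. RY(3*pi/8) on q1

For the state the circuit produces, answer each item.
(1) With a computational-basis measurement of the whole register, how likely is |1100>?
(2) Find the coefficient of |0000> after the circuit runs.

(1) Outcome |1100> occurs with probability 1/4 - sqrt(2 - sqrt(2))/8.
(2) The final state's coefficient on |0000> equals sqrt(2)*cos(3*pi/16)/2.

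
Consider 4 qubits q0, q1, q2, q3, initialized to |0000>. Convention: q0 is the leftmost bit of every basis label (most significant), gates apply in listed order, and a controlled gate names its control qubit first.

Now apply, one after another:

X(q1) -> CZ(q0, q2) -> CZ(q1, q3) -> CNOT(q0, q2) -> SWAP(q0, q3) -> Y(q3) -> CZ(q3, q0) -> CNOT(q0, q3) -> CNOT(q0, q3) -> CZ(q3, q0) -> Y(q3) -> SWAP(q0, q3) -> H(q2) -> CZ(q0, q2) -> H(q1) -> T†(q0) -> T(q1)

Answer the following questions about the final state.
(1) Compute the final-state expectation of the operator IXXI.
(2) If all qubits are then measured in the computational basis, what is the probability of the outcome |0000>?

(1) In the final state, IXXI has expectation -sqrt(2)/2. Key observation: the block from step 5 through step 12 cancels to the identity and can be dropped.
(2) Outcome |0000> occurs with probability 1/4.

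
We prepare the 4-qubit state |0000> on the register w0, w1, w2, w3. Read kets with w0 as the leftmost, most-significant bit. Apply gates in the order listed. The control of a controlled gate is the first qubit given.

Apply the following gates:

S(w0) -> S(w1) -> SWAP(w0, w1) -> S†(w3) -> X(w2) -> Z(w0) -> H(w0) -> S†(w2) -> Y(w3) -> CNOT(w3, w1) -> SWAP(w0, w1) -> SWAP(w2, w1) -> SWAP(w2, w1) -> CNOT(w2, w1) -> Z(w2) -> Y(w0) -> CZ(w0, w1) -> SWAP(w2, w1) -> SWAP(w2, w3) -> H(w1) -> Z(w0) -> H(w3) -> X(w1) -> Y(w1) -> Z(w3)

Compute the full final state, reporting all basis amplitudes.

After the circuit, the state carries amplitude sqrt(2)/2 on |0010>, sqrt(2)/2 on |0110>, and 0 on every other basis state. Key observation: gates 12-13 undo each other exactly, leaving only the rest of the circuit to track.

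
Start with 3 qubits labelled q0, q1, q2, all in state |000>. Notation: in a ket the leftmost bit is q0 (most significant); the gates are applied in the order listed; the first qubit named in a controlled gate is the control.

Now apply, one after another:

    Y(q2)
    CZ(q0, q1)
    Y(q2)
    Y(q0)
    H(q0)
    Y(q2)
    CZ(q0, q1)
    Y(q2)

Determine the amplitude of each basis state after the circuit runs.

The resulting statevector has amplitude sqrt(2)*I/2 on |000>, -sqrt(2)*I/2 on |100>, and 0 on every other basis state.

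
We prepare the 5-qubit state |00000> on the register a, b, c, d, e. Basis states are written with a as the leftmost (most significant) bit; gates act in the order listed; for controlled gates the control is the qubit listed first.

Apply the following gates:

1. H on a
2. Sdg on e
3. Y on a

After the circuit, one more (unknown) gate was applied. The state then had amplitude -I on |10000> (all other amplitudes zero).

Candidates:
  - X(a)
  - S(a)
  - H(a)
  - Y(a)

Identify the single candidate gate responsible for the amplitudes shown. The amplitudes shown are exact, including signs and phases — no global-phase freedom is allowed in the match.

The applied gate was H(a).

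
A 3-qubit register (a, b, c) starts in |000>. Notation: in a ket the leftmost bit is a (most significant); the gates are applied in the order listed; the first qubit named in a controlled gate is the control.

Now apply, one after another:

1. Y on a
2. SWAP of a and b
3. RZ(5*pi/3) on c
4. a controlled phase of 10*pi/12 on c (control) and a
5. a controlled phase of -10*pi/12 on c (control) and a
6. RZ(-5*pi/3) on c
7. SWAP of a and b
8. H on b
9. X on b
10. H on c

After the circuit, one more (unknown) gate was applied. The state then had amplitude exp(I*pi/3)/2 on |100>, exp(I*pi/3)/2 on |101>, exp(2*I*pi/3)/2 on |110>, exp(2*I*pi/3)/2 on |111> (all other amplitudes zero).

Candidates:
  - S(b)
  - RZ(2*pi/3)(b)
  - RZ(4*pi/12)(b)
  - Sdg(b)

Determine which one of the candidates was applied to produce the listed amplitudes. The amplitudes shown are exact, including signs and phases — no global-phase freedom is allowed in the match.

It was RZ(4*pi/12)(b) that produced the state shown.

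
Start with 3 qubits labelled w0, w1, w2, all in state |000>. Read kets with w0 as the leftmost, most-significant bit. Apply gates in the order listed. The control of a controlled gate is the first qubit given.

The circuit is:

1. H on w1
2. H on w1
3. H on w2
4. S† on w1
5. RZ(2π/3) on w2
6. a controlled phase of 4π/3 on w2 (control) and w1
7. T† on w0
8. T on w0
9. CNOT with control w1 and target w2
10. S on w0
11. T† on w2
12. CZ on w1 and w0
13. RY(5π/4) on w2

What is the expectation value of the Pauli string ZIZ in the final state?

In the final state, ZIZ has expectation -1/4 + sqrt(3)/4. Key observation: gates 1-2 undo each other exactly, leaving only the rest of the circuit to track.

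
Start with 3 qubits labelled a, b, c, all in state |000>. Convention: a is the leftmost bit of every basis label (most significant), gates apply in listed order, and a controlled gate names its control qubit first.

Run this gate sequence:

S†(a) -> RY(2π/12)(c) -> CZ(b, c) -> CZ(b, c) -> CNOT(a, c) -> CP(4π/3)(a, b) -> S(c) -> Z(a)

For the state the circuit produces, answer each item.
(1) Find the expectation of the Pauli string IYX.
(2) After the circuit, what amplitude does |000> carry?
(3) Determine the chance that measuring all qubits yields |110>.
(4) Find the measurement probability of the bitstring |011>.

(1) The observable IYX averages to 0. Key observation: steps 3-4 multiply out to the identity, so the circuit reduces to the remaining gates.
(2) The final state's coefficient on |000> equals sqrt(2)/4 + sqrt(6)/4.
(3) Outcome |110> occurs with probability 0.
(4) Outcome |011> occurs with probability 0.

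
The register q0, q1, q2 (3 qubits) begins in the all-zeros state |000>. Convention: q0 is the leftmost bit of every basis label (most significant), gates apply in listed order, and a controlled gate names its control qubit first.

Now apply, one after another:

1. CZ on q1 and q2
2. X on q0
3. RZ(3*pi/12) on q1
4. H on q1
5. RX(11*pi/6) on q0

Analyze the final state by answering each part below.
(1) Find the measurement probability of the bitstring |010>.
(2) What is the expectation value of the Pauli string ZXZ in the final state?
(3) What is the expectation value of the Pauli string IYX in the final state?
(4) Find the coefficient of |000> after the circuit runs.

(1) A full measurement returns |010> with probability 1/4 - sqrt(3)/8.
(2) The observable ZXZ averages to -sqrt(3)/2.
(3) The expectation value of IYX is 0.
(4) |000> carries amplitude (1 - sqrt(3))*exp(3*I*pi/8)/4 in the final state.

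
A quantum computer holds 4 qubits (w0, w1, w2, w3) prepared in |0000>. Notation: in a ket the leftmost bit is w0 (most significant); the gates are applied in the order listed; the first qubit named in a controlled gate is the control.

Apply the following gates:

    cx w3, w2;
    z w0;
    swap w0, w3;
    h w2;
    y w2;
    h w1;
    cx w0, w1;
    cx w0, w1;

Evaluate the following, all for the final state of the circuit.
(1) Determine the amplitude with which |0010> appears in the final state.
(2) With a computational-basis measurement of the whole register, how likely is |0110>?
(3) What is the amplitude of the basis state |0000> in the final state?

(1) |0010> carries amplitude I/2 in the final state.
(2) Outcome |0110> occurs with probability 1/4.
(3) |0000> carries amplitude -I/2 in the final state.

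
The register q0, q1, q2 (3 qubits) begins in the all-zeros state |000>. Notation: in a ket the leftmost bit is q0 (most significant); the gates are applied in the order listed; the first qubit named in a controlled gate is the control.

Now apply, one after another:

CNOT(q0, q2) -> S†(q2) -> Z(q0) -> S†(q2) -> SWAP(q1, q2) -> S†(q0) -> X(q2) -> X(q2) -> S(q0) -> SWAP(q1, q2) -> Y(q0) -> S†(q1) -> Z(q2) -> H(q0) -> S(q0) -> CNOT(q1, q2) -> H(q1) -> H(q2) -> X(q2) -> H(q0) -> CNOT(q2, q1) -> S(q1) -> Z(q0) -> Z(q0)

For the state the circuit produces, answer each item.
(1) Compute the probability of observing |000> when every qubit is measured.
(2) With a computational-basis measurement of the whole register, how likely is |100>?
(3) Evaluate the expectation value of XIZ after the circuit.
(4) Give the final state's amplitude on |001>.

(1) The probability of measuring |000> is 1/8. Key observation: the block from step 5 through step 10 cancels to the identity and can be dropped.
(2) The probability of measuring |100> is 1/8.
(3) In the final state, XIZ has expectation 0.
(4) The amplitude on |001> is 1/4 + I/4.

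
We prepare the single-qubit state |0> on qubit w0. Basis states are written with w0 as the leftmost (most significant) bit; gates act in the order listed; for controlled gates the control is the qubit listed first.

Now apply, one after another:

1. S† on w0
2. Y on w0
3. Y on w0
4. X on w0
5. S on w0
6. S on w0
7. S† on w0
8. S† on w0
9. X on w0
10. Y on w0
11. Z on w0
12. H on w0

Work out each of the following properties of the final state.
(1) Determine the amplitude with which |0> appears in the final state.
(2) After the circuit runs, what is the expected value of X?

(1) The final state's coefficient on |0> equals -sqrt(2)*I/2. Key observation: gates 3-10 undo each other exactly, leaving only the rest of the circuit to track.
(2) In the final state, X has expectation -1.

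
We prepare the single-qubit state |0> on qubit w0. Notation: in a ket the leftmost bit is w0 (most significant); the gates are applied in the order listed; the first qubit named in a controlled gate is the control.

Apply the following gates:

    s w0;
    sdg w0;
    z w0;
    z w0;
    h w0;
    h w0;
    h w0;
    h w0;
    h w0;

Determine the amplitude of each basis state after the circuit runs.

The final amplitudes are sqrt(2)/2 on |0>, sqrt(2)/2 on |1>. Key observation: the block from step 6 through step 9 cancels to the identity and can be dropped.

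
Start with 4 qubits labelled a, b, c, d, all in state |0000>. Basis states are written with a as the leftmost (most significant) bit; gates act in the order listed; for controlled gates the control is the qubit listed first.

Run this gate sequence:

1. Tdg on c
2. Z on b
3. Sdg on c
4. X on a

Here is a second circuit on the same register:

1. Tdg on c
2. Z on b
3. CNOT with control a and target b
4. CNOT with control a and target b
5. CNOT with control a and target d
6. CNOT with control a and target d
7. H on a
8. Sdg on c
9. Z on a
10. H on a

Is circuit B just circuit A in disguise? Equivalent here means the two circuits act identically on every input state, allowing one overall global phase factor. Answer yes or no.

Yes — the two circuits implement the same unitary up to a global phase.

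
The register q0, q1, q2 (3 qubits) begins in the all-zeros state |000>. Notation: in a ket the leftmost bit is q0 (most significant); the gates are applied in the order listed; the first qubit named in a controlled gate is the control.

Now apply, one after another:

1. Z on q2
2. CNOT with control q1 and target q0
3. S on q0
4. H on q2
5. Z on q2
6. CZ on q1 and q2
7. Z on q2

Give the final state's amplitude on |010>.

The final state's coefficient on |010> equals 0.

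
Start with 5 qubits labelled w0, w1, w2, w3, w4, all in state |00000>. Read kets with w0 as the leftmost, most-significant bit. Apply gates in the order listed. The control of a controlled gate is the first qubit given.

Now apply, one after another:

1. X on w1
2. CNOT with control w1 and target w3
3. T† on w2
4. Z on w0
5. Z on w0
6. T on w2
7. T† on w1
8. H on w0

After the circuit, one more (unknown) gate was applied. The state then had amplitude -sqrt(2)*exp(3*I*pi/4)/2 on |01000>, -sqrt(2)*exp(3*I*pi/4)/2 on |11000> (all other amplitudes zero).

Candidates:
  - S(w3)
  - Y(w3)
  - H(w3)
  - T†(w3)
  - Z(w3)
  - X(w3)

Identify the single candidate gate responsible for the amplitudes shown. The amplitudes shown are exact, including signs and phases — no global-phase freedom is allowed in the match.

The applied gate was X(w3). Key observation: gates 3-6 undo each other exactly, leaving only the rest of the circuit to track.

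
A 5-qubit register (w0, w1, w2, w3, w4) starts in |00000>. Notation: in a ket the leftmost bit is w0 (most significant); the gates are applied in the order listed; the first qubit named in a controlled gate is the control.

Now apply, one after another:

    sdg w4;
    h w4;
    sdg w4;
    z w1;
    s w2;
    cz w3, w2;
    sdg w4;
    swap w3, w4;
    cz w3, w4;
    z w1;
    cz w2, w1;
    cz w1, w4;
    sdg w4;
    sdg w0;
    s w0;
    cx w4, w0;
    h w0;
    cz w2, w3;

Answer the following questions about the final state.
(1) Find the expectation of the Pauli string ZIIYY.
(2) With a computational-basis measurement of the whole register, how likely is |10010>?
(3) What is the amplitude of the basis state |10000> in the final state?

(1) The expectation value of ZIIYY is 0.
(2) A full measurement returns |10010> with probability 1/4.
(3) The final state's coefficient on |10000> equals 1/2.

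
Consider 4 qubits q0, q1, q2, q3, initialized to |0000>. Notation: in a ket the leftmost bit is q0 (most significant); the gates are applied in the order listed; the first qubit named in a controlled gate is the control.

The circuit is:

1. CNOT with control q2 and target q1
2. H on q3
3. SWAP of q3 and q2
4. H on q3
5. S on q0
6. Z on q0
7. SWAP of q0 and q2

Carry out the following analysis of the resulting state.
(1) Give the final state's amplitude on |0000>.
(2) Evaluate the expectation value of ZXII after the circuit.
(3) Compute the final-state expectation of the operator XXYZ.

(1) |0000> carries amplitude 1/2 in the final state.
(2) The expectation value of ZXII is 0.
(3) The expectation value of XXYZ is 0.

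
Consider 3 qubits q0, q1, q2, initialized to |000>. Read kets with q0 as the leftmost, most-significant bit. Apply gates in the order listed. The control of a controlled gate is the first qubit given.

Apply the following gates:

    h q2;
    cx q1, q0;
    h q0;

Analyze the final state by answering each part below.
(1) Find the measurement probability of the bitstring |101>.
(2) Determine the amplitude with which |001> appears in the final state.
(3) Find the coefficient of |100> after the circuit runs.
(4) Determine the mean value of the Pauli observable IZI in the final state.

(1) Outcome |101> occurs with probability 1/4.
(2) The final state's coefficient on |001> equals 1/2.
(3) The amplitude on |100> is 1/2.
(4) The expectation value of IZI is 1.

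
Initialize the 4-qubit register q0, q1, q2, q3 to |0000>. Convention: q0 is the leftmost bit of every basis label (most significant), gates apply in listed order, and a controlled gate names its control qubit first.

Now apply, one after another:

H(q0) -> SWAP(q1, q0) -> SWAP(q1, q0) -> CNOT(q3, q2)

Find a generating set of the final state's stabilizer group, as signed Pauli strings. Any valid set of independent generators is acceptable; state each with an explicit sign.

The final state is stabilized by the group generated by +XIII, +IZII, +IIZI, +IIIZ; other independent generating sets are equally valid.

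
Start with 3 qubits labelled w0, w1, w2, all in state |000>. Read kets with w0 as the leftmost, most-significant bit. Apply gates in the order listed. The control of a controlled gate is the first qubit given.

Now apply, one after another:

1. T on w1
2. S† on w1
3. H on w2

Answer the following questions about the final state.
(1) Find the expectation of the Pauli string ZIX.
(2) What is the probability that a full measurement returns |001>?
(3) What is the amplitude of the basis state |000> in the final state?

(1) The expectation value of ZIX is 1.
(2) A full measurement returns |001> with probability 1/2.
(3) The final state's coefficient on |000> equals sqrt(2)/2.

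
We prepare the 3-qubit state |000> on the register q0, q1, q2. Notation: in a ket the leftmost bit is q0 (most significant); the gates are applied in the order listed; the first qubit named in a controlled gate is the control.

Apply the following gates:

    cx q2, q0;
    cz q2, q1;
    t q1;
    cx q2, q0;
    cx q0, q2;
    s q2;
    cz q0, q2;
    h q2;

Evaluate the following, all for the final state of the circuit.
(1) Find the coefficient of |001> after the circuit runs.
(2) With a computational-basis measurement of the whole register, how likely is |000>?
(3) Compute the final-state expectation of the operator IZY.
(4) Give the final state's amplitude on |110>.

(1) The final state's coefficient on |001> equals sqrt(2)/2.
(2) A full measurement returns |000> with probability 1/2.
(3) In the final state, IZY has expectation 0.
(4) The final state's coefficient on |110> equals 0.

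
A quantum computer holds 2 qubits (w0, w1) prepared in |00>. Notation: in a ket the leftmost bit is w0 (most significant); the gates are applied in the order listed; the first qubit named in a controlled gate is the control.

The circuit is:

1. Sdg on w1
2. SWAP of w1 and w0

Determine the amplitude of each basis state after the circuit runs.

The final amplitudes are 1 on |00>, and 0 on every other basis state.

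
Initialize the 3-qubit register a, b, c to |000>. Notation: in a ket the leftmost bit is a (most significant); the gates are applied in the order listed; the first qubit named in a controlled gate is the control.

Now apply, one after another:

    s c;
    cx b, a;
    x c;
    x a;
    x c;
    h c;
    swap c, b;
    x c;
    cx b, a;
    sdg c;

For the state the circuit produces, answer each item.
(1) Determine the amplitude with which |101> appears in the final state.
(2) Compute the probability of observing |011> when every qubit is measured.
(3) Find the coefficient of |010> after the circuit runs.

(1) |101> carries amplitude -sqrt(2)*I/2 in the final state.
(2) Outcome |011> occurs with probability 1/2.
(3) The amplitude on |010> is 0.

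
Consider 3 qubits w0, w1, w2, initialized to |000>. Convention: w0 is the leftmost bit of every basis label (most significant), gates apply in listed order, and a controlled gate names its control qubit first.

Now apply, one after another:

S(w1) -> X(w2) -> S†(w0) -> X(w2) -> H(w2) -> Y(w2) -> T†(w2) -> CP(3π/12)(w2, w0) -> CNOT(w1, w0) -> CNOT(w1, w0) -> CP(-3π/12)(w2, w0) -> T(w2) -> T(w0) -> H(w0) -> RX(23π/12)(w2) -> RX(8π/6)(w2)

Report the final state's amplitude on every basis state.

The resulting statevector has amplitude -sqrt(sqrt(2) + 2)/4 - I*sqrt(2 - sqrt(2))/4 on |000>, sqrt(sqrt(2) + 2)/4 + I*sqrt(2 - sqrt(2))/4 on |001>, 0 on |010>, 0 on |011>, -sqrt(sqrt(2) + 2)/4 - I*sqrt(2 - sqrt(2))/4 on |100>, sqrt(sqrt(2) + 2)/4 + I*sqrt(2 - sqrt(2))/4 on |101>, 0 on |110>, 0 on |111>. Key observation: steps 7-12 multiply out to the identity, so the circuit reduces to the remaining gates.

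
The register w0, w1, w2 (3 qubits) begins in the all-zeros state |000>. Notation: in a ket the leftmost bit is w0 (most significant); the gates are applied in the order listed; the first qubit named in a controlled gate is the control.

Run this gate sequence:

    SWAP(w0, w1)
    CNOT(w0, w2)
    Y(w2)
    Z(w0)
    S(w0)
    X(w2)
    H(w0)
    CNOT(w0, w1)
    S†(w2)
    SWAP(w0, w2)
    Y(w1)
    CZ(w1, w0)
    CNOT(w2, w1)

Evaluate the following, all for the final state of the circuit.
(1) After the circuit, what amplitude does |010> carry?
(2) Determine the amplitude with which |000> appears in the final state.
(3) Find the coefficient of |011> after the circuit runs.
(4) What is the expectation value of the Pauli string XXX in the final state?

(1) The final state's coefficient on |010> equals -sqrt(2)/2.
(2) The amplitude on |000> is 0.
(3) The amplitude on |011> is sqrt(2)/2.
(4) In the final state, XXX has expectation 0.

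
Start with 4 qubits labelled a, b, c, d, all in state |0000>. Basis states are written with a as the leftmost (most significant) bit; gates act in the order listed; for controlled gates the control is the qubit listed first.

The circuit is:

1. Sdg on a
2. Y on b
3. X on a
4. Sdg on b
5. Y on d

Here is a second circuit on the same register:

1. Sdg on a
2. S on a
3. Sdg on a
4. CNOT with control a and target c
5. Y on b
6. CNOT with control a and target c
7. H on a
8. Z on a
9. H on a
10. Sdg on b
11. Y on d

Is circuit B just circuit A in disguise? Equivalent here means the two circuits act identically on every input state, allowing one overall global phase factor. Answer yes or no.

Yes: on every input state the two circuits agree up to one overall phase factor.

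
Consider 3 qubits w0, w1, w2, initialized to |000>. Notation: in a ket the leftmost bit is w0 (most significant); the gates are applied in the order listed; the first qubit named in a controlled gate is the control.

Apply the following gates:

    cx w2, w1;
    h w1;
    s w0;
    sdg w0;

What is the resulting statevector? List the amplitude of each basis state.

The resulting statevector has amplitude sqrt(2)/2 on |000>, sqrt(2)/2 on |010>, and 0 on every other basis state. Key observation: the block from step 3 through step 4 cancels to the identity and can be dropped.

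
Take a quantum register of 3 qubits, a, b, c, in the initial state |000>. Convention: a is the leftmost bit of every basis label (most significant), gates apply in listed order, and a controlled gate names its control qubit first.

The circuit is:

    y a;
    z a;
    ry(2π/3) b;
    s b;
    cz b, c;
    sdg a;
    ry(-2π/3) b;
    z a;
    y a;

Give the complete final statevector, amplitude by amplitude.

The final amplitudes are 3/4 - I/4 on |000>, sqrt(3)*(1 + I)/4 on |010>, and 0 on every other basis state.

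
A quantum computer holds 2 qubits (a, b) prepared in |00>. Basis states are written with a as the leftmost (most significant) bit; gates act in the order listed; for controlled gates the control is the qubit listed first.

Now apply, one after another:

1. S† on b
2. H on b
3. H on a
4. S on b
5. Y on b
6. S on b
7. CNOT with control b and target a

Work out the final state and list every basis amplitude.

The final amplitudes are 1/2 on |00>, -1/2 on |01>, 1/2 on |10>, -1/2 on |11>.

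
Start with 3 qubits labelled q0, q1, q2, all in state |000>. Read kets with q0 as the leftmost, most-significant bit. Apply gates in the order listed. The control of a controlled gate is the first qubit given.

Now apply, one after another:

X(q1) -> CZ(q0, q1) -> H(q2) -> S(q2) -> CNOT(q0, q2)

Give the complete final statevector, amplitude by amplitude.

The final amplitudes are sqrt(2)/2 on |010>, sqrt(2)*I/2 on |011>, and 0 on every other basis state.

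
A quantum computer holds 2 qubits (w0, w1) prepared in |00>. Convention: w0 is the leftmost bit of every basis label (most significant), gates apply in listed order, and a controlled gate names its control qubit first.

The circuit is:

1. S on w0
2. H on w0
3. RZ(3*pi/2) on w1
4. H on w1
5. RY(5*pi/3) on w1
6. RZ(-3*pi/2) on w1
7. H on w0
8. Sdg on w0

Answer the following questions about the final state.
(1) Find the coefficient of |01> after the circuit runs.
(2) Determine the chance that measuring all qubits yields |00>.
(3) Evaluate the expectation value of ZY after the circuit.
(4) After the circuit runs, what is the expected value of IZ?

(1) |01> carries amplitude I*(-sqrt(6) + sqrt(2))/4 in the final state.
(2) The probability of measuring |00> is sqrt(3)/4 + 1/2.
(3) The observable ZY averages to 1/2.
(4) The observable IZ averages to sqrt(3)/2.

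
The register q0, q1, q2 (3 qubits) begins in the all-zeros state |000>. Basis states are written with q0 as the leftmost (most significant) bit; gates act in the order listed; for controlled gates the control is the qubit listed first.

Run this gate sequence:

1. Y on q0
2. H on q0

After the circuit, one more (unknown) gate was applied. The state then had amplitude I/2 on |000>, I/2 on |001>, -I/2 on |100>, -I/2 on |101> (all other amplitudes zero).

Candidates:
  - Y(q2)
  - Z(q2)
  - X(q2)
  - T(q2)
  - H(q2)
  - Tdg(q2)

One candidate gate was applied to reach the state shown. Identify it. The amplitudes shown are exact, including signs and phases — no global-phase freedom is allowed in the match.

The unique candidate consistent with the amplitudes is H(q2).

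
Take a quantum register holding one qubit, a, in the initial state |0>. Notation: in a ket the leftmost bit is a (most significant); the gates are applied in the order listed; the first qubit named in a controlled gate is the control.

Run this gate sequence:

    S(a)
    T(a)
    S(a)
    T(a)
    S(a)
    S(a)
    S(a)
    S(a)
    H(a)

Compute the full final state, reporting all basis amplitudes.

The final amplitudes are sqrt(2)/2 on |0>, sqrt(2)/2 on |1>. Key observation: the block from step 5 through step 8 cancels to the identity and can be dropped.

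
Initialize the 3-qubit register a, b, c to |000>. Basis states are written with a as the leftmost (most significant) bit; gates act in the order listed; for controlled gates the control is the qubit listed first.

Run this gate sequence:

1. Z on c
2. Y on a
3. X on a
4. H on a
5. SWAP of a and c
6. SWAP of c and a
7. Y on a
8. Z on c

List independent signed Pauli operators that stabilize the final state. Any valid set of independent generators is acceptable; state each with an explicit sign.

The final state is stabilized by the group generated by -XII, +IZI, +IIZ; other independent generating sets are equally valid.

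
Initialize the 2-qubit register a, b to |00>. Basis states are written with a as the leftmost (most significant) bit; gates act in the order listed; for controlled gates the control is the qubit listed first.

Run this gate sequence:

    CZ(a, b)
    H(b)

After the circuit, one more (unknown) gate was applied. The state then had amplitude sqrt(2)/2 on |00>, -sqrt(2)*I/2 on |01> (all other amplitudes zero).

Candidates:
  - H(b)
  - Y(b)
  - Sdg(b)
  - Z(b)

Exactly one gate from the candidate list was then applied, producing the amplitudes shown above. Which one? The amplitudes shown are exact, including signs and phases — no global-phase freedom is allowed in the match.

The applied gate was Sdg(b).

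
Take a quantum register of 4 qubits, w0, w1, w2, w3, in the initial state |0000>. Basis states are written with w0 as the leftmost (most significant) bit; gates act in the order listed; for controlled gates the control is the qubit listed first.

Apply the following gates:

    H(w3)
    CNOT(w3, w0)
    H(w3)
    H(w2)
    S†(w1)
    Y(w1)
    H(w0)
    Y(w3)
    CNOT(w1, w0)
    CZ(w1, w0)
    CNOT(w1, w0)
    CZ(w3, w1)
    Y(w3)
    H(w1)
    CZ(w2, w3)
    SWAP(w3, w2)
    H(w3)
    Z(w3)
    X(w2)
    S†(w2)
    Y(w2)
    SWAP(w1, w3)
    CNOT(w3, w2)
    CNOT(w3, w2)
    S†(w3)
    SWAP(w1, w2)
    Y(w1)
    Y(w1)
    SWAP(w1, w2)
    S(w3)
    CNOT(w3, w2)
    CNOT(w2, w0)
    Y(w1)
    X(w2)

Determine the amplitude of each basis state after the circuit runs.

After the circuit, the state carries amplitude -I/2 on |0000>, 1/2 on |0110>, I/2 on |1011>, -1/2 on |1101>, and 0 on every other basis state. Key observation: steps 24-31 multiply out to the identity, so the circuit reduces to the remaining gates.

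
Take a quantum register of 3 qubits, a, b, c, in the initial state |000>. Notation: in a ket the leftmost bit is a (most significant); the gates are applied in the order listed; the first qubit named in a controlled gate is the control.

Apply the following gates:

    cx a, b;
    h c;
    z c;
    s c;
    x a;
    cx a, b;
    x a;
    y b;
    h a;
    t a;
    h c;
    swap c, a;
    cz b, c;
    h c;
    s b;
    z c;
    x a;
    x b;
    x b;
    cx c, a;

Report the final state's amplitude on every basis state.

After the circuit, the state carries amplitude 1/4 - I/4 - exp(3*I*pi/4)/4 + exp(I*pi/4)/4 on |000>, 1/4 - exp(I*pi/4)/4 - exp(3*I*pi/4)/4 + I/4 on |001>, 0 on |010>, 0 on |011>, -1/4 - I/4 - exp(I*pi/4)/4 - exp(3*I*pi/4)/4 on |100>, -1/4 - exp(3*I*pi/4)/4 + exp(I*pi/4)/4 + I/4 on |101>, 0 on |110>, 0 on |111>.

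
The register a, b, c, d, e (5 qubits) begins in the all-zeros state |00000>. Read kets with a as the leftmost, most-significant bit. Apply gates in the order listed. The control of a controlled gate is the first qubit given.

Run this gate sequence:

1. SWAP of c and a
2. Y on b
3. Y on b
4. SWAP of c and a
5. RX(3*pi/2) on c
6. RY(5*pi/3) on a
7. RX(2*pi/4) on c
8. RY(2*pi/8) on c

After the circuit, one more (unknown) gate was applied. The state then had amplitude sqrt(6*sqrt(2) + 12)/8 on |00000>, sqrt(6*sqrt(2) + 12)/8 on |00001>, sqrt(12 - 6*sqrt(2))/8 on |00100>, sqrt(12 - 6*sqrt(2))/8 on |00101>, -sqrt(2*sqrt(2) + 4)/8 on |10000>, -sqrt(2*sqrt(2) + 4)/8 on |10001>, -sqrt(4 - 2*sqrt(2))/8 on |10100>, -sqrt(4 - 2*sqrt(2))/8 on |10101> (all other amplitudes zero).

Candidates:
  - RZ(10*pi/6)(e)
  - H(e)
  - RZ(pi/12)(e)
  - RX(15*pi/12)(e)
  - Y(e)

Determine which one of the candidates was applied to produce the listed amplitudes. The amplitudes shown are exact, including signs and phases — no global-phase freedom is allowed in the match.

It was H(e) that produced the state shown.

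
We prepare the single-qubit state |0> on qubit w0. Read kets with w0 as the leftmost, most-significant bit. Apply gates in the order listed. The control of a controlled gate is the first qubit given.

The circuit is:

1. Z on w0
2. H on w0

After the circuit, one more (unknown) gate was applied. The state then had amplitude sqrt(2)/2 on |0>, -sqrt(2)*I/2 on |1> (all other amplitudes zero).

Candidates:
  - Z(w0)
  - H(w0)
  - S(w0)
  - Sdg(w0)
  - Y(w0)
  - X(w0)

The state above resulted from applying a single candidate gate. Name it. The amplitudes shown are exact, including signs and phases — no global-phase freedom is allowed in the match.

The applied gate was Sdg(w0).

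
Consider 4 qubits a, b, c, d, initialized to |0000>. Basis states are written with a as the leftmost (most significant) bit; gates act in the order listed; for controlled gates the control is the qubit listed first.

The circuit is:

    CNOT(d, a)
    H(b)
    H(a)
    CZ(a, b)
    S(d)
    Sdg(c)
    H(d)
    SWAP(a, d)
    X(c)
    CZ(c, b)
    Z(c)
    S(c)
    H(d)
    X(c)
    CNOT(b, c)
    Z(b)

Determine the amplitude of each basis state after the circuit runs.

After the circuit, the state carries amplitude -I/2 on |0000>, -I/2 on |0111>, -I/2 on |1000>, -I/2 on |1111>, and 0 on every other basis state.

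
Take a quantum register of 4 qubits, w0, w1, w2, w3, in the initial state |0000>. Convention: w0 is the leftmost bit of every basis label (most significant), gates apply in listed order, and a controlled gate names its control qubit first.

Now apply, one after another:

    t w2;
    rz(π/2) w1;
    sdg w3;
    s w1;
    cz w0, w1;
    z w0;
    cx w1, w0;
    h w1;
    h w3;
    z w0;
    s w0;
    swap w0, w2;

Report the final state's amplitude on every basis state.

The final amplitudes are -exp(3*I*pi/4)/2 on |0000>, -exp(3*I*pi/4)/2 on |0001>, -exp(3*I*pi/4)/2 on |0100>, -exp(3*I*pi/4)/2 on |0101>, and 0 on every other basis state.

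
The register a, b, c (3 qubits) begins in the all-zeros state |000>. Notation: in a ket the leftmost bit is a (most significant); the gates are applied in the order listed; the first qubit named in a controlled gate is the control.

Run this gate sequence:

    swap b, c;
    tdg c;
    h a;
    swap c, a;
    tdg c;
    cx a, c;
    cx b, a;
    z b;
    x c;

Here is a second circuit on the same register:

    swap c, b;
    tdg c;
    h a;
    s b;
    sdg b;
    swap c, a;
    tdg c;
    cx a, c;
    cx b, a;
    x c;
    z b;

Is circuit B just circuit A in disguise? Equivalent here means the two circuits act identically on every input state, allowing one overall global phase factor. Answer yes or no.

Yes: on every input state the two circuits agree up to one overall phase factor.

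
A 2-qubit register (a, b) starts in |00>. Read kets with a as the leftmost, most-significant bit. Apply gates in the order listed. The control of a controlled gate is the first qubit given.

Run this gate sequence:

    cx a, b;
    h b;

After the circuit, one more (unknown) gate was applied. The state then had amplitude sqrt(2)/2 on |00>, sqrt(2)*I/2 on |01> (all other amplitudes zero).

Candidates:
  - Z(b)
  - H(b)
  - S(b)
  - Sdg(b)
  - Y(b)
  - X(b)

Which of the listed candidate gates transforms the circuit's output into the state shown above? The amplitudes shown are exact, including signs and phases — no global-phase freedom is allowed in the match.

The applied gate was S(b).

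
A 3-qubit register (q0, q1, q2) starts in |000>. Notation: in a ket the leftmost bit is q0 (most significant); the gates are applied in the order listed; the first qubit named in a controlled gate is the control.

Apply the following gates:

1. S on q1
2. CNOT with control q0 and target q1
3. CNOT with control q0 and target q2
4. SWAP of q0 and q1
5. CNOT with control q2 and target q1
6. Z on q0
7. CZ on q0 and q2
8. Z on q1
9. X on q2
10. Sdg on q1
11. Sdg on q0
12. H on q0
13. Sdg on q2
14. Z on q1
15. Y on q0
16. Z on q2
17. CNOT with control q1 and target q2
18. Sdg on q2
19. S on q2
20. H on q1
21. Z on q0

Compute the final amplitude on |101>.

The amplitude on |101> is 1/2.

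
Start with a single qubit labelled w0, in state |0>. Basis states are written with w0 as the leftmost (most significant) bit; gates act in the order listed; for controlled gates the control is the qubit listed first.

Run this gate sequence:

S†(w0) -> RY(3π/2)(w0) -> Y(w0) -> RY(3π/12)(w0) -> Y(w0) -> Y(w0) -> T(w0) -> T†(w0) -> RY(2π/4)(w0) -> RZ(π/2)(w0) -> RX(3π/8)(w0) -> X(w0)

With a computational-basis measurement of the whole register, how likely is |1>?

Outcome |1> occurs with probability -2*sqrt(1/2 - sqrt(2)/4)*sqrt(sqrt(2)/4 + 1/2)*sin(3*pi/16)*cos(3*pi/16) - sqrt(2)*cos(3*pi/16)**2/4 + sqrt(2)*sin(3*pi/16)**2/4 + sin(3*pi/16)**2/2 + cos(3*pi/16)**2/2.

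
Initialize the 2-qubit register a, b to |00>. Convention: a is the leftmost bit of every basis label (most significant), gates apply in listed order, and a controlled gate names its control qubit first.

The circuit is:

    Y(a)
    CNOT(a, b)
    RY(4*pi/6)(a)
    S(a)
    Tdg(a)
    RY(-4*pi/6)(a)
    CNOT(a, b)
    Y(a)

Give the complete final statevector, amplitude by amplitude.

The final amplitudes are 3/4 + exp(I*pi/4)/4 on |00>, 0 on |01>, 0 on |10>, sqrt(3)*(1 - exp(I*pi/4))/4 on |11>.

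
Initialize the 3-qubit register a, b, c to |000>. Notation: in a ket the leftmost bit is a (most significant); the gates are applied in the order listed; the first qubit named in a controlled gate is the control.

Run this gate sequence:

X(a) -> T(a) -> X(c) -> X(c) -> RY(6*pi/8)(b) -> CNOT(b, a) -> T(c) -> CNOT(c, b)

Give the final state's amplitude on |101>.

|101> carries amplitude 0 in the final state. Key observation: gates 3-4 undo each other exactly, leaving only the rest of the circuit to track.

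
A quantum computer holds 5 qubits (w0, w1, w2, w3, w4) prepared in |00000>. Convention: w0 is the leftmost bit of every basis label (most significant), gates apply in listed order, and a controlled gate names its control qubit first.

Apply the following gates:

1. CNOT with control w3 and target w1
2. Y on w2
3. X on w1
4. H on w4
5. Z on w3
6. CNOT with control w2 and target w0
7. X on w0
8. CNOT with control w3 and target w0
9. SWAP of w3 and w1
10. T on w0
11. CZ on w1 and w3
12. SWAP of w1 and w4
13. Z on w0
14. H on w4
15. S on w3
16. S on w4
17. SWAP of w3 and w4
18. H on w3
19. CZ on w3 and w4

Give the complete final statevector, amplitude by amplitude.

The final amplitudes are sqrt(2)*(-1 - I)/4 on |00101>, sqrt(2)*(1 - I)/4 on |00111>, sqrt(2)*(-1 - I)/4 on |01101>, sqrt(2)*(1 - I)/4 on |01111>, and 0 on every other basis state.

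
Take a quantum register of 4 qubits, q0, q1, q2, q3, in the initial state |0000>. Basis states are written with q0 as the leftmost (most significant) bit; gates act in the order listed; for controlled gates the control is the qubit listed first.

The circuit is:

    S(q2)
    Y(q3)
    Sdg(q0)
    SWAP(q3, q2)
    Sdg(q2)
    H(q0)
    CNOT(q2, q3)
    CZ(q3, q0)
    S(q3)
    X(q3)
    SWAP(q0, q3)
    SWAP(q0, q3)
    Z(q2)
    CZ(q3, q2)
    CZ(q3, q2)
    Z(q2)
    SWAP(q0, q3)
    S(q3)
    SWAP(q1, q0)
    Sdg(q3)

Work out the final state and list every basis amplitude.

The final amplitudes are sqrt(2)*I/2 on |0010>, -sqrt(2)*I/2 on |0011>, and 0 on every other basis state. Key observation: the block from step 12 through step 17 cancels to the identity and can be dropped.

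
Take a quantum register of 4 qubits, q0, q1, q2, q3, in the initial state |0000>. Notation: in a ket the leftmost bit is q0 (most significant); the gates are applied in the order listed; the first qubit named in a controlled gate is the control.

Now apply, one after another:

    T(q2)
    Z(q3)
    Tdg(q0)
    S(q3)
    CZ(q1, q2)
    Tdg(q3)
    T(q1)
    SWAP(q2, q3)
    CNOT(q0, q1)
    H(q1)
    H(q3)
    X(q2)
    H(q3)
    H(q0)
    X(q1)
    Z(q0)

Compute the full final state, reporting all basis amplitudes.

The resulting statevector has amplitude 1/2 on |0010>, 1/2 on |0110>, -1/2 on |1010>, -1/2 on |1110>, and 0 on every other basis state.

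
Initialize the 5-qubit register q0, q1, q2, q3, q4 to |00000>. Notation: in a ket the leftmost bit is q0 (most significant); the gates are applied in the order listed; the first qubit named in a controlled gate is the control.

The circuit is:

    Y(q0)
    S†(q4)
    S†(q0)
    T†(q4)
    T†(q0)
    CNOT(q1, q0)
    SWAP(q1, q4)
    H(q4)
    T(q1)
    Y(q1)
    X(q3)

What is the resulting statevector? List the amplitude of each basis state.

The final amplitudes are sqrt(2)*exp(I*pi/4)/2 on |11010>, sqrt(2)*exp(I*pi/4)/2 on |11011>, and 0 on every other basis state.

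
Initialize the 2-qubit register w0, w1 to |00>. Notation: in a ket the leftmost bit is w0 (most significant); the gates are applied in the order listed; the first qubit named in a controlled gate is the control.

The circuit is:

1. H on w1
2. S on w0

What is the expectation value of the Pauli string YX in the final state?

In the final state, YX has expectation 0.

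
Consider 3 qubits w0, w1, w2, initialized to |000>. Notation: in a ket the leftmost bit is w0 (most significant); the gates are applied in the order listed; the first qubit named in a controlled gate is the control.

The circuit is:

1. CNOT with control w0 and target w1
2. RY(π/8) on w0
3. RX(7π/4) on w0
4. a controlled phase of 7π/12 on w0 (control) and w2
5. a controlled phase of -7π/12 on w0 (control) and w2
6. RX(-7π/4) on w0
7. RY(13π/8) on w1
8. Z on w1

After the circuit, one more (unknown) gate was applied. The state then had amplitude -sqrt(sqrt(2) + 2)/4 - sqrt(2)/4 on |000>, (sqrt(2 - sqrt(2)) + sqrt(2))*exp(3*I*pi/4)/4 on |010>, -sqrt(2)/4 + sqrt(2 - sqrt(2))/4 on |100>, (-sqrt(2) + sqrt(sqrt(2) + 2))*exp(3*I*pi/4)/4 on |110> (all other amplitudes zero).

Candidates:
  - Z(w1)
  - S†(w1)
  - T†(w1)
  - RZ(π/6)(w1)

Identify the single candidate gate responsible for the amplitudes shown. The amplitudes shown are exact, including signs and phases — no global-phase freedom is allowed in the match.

The applied gate was T†(w1). Key observation: gates 3-6 undo each other exactly, leaving only the rest of the circuit to track.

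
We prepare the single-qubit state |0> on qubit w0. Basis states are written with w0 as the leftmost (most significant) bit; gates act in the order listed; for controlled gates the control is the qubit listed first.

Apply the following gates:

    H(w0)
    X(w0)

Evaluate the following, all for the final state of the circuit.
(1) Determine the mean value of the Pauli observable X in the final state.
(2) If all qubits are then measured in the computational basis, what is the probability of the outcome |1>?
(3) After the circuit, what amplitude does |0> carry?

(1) The expectation value of X is 1.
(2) Outcome |1> occurs with probability 1/2.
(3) The amplitude on |0> is sqrt(2)/2.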